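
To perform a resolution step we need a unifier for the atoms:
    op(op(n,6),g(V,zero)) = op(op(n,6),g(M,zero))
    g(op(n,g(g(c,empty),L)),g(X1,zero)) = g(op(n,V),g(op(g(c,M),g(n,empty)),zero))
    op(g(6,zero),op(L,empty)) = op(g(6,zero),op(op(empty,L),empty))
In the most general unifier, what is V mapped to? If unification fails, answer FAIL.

FAIL

Decompose op/2: op(n,6) = op(n,6),  g(V,zero) = g(M,zero).
Delete trivial equation op(n,6) = op(n,6).
Decompose g/2: V = M,  zero = zero.
Bind V := M; substituting into the one remaining equation that mentions V gives: g(op(n,g(g(c,empty),L)),g(X1,zero)) = g(op(n,M),g(op(g(c,M),g(n,empty)),zero)).
Delete trivial equation zero = zero.
Decompose g/2: op(n,g(g(c,empty),L)) = op(n,M),  g(X1,zero) = g(op(g(c,M),g(n,empty)),zero).
Decompose op/2: n = n,  g(g(c,empty),L) = M.
Delete trivial equation n = n.
Bind M := g(g(c,empty),L); substituting into the one remaining equation that mentions M gives: g(X1,zero) = g(op(g(c,g(g(c,empty),L)),g(n,empty)),zero). Substituting into the earlier binding gives V := g(g(c,empty),L).
Decompose g/2: X1 = op(g(c,g(g(c,empty),L)),g(n,empty)),  zero = zero.
Bind X1 := op(g(c,g(g(c,empty),L)),g(n,empty)); no other remaining equation mentions X1.
Delete trivial equation zero = zero.
Decompose op/2: g(6,zero) = g(6,zero),  op(L,empty) = op(op(empty,L),empty).
Delete trivial equation g(6,zero) = g(6,zero).
Decompose op/2: L = op(empty,L),  empty = empty.
Occurs check fails: L occurs in op(empty,L); the equation L = op(empty,L) has no finite solution.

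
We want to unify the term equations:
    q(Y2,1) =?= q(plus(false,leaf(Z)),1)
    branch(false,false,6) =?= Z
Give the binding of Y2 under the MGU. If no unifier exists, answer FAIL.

Decompose q/2: Y2 =?= plus(false,leaf(Z)),  1 =?= 1.
Bind Y2 := plus(false,leaf(Z)); no other remaining equation mentions Y2.
Delete trivial equation 1 =?= 1.
Bind Z := branch(false,false,6). Substituting into the earlier binding gives Y2 := plus(false,leaf(branch(false,false,6))).
MGU = { Y2 := plus(false,leaf(branch(false,false,6))), Z := branch(false,false,6) }, so Y2 := plus(false,leaf(branch(false,false,6))).

plus(false,leaf(branch(false,false,6)))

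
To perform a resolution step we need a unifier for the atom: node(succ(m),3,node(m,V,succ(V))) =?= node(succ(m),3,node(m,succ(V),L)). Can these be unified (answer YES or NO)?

NO

Decompose node/3: succ(m) =?= succ(m),  3 =?= 3,  node(m,V,succ(V)) =?= node(m,succ(V),L).
Delete trivial equation succ(m) =?= succ(m).
Delete trivial equation 3 =?= 3.
Decompose node/3: m =?= m,  V =?= succ(V),  succ(V) =?= L.
Delete trivial equation m =?= m.
Occurs check fails: V occurs in succ(V); the equation V =?= succ(V) has no finite solution.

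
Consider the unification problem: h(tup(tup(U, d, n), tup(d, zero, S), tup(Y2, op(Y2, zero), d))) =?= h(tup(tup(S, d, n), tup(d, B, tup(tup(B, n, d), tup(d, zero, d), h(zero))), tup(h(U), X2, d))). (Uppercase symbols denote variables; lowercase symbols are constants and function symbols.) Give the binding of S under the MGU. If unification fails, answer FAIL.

Decompose h/1: tup(tup(U, d, n), tup(d, zero, S), tup(Y2, op(Y2, zero), d)) =?= tup(tup(S, d, n), tup(d, B, tup(tup(B, n, d), tup(d, zero, d), h(zero))), tup(h(U), X2, d)).
Decompose tup/3: tup(U, d, n) =?= tup(S, d, n),  tup(d, zero, S) =?= tup(d, B, tup(tup(B, n, d), tup(d, zero, d), h(zero))),  tup(Y2, op(Y2, zero), d) =?= tup(h(U), X2, d).
Decompose tup/3: U =?= S,  d =?= d,  n =?= n.
Bind U := S; substituting into the one remaining equation that mentions U gives: tup(Y2, op(Y2, zero), d) =?= tup(h(S), X2, d).
Delete trivial equation d =?= d.
Delete trivial equation n =?= n.
Decompose tup/3: d =?= d,  zero =?= B,  S =?= tup(tup(B, n, d), tup(d, zero, d), h(zero)).
Delete trivial equation d =?= d.
Bind B := zero; substituting into the one remaining equation that mentions B gives: S =?= tup(tup(zero, n, d), tup(d, zero, d), h(zero)).
Bind S := tup(tup(zero, n, d), tup(d, zero, d), h(zero)); substituting into the remaining equation gives: tup(Y2, op(Y2, zero), d) =?= tup(h(tup(tup(zero, n, d), tup(d, zero, d), h(zero))), X2, d). Substituting into the earlier binding gives U := tup(tup(zero, n, d), tup(d, zero, d), h(zero)).
Decompose tup/3: Y2 =?= h(tup(tup(zero, n, d), tup(d, zero, d), h(zero))),  op(Y2, zero) =?= X2,  d =?= d.
Bind Y2 := h(tup(tup(zero, n, d), tup(d, zero, d), h(zero))); substituting into the one remaining equation that mentions Y2 gives: op(h(tup(tup(zero, n, d), tup(d, zero, d), h(zero))), zero) =?= X2.
Bind X2 := op(h(tup(tup(zero, n, d), tup(d, zero, d), h(zero))), zero); no other remaining equation mentions X2.
Delete trivial equation d =?= d.
MGU = { U -> tup(tup(zero, n, d), tup(d, zero, d), h(zero)), B -> zero, S -> tup(tup(zero, n, d), tup(d, zero, d), h(zero)), Y2 -> h(tup(tup(zero, n, d), tup(d, zero, d), h(zero))), X2 -> op(h(tup(tup(zero, n, d), tup(d, zero, d), h(zero))), zero) }, so S -> tup(tup(zero, n, d), tup(d, zero, d), h(zero)).

tup(tup(zero, n, d), tup(d, zero, d), h(zero))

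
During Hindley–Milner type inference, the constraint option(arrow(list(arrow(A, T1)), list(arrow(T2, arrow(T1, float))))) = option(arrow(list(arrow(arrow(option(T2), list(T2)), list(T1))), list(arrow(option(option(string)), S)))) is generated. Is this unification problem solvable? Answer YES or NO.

Decompose option/1: arrow(list(arrow(A, T1)), list(arrow(T2, arrow(T1, float)))) = arrow(list(arrow(arrow(option(T2), list(T2)), list(T1))), list(arrow(option(option(string)), S))).
Decompose arrow/2: list(arrow(A, T1)) = list(arrow(arrow(option(T2), list(T2)), list(T1))),  list(arrow(T2, arrow(T1, float))) = list(arrow(option(option(string)), S)).
Decompose list/1: arrow(A, T1) = arrow(arrow(option(T2), list(T2)), list(T1)).
Decompose arrow/2: A = arrow(option(T2), list(T2)),  T1 = list(T1).
Bind A := arrow(option(T2), list(T2)); no other remaining equation mentions A.
Occurs check fails: T1 occurs in list(T1); the equation T1 = list(T1) has no finite solution.

NO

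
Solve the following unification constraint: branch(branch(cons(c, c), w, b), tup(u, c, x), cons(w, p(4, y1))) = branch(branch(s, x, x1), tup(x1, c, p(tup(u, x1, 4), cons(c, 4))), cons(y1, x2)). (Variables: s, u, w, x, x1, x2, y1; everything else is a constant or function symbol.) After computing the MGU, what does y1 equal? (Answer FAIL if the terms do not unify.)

Decompose branch/3: branch(cons(c, c), w, b) = branch(s, x, x1),  tup(u, c, x) = tup(x1, c, p(tup(u, x1, 4), cons(c, 4))),  cons(w, p(4, y1)) = cons(y1, x2).
Decompose branch/3: cons(c, c) = s,  w = x,  b = x1.
Bind s := cons(c, c); no other remaining equation mentions s.
Bind w := x; substituting into the one remaining equation that mentions w gives: cons(x, p(4, y1)) = cons(y1, x2).
Bind x1 := b; substituting into the one remaining equation that mentions x1 gives: tup(u, c, x) = tup(b, c, p(tup(u, b, 4), cons(c, 4))).
Decompose tup/3: u = b,  c = c,  x = p(tup(u, b, 4), cons(c, 4)).
Bind u := b; substituting into the one remaining equation that mentions u gives: x = p(tup(b, b, 4), cons(c, 4)).
Delete trivial equation c = c.
Bind x := p(tup(b, b, 4), cons(c, 4)); substituting into the remaining equation gives: cons(p(tup(b, b, 4), cons(c, 4)), p(4, y1)) = cons(y1, x2). Substituting into the earlier binding gives w := p(tup(b, b, 4), cons(c, 4)).
Decompose cons/2: p(tup(b, b, 4), cons(c, 4)) = y1,  p(4, y1) = x2.
Bind y1 := p(tup(b, b, 4), cons(c, 4)); substituting into the remaining equation gives: p(4, p(tup(b, b, 4), cons(c, 4))) = x2.
Bind x2 := p(4, p(tup(b, b, 4), cons(c, 4))).
MGU = { s ↦ cons(c, c), w ↦ p(tup(b, b, 4), cons(c, 4)), x1 ↦ b, u ↦ b, x ↦ p(tup(b, b, 4), cons(c, 4)), y1 ↦ p(tup(b, b, 4), cons(c, 4)), x2 ↦ p(4, p(tup(b, b, 4), cons(c, 4))) }, so y1 ↦ p(tup(b, b, 4), cons(c, 4)).

p(tup(b, b, 4), cons(c, 4))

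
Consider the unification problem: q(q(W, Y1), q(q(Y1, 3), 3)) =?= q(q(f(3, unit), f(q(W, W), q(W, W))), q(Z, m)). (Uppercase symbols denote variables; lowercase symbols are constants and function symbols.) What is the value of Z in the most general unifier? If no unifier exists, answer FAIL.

FAIL

Decompose q/2: q(W, Y1) =?= q(f(3, unit), f(q(W, W), q(W, W))),  q(q(Y1, 3), 3) =?= q(Z, m).
Decompose q/2: W =?= f(3, unit),  Y1 =?= f(q(W, W), q(W, W)).
Bind W := f(3, unit); substituting into the one remaining equation that mentions W gives: Y1 =?= f(q(f(3, unit), f(3, unit)), q(f(3, unit), f(3, unit))).
Bind Y1 := f(q(f(3, unit), f(3, unit)), q(f(3, unit), f(3, unit))); substituting into the remaining equation gives: q(q(f(q(f(3, unit), f(3, unit)), q(f(3, unit), f(3, unit))), 3), 3) =?= q(Z, m).
Decompose q/2: q(f(q(f(3, unit), f(3, unit)), q(f(3, unit), f(3, unit))), 3) =?= Z,  3 =?= m.
Bind Z := q(f(q(f(3, unit), f(3, unit)), q(f(3, unit), f(3, unit))), 3); no other remaining equation mentions Z.
Clash: constants 3 and m differ; no unifier exists.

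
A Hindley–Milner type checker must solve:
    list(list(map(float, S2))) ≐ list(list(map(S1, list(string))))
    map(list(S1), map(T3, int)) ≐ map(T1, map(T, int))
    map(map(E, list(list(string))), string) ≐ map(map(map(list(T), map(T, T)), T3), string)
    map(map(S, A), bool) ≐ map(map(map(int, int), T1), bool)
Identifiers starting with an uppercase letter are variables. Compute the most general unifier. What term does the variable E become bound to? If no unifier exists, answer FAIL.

Decompose list/1: list(map(float, S2)) ≐ list(map(S1, list(string))).
Decompose list/1: map(float, S2) ≐ map(S1, list(string)).
Decompose map/2: float ≐ S1,  S2 ≐ list(string).
Bind S1 := float; substituting into the one remaining equation that mentions S1 gives: map(list(float), map(T3, int)) ≐ map(T1, map(T, int)).
Bind S2 := list(string); no other remaining equation mentions S2.
Decompose map/2: list(float) ≐ T1,  map(T3, int) ≐ map(T, int).
Bind T1 := list(float); substituting into the one remaining equation that mentions T1 gives: map(map(S, A), bool) ≐ map(map(map(int, int), list(float)), bool).
Decompose map/2: T3 ≐ T,  int ≐ int.
Bind T3 := T; substituting into the one remaining equation that mentions T3 gives: map(map(E, list(list(string))), string) ≐ map(map(map(list(T), map(T, T)), T), string).
Delete trivial equation int ≐ int.
Decompose map/2: map(E, list(list(string))) ≐ map(map(list(T), map(T, T)), T),  string ≐ string.
Decompose map/2: E ≐ map(list(T), map(T, T)),  list(list(string)) ≐ T.
Bind E := map(list(T), map(T, T)); no other remaining equation mentions E.
Bind T := list(list(string)); no other remaining equation mentions T. Substituting into the earlier bindings gives T3 := list(list(string)), E := map(list(list(list(string))), map(list(list(string)), list(list(string)))).
Delete trivial equation string ≐ string.
Decompose map/2: map(S, A) ≐ map(map(int, int), list(float)),  bool ≐ bool.
Decompose map/2: S ≐ map(int, int),  A ≐ list(float).
Bind S := map(int, int); no other remaining equation mentions S.
Bind A := list(float); no other remaining equation mentions A.
Delete trivial equation bool ≐ bool.
MGU = { S1 -> float, S2 -> list(string), T1 -> list(float), T3 -> list(list(string)), E -> map(list(list(list(string))), map(list(list(string)), list(list(string)))), T -> list(list(string)), S -> map(int, int), A -> list(float) }, so E -> map(list(list(list(string))), map(list(list(string)), list(list(string)))).

map(list(list(list(string))), map(list(list(string)), list(list(string))))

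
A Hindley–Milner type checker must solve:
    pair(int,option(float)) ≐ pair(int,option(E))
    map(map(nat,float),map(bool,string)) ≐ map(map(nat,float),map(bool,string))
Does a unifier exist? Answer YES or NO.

Decompose pair/2: int ≐ int,  option(float) ≐ option(E).
Delete trivial equation int ≐ int.
Decompose option/1: float ≐ E.
Bind E := float; no other remaining equation mentions E.
Delete trivial equation map(map(nat,float),map(bool,string)) ≐ map(map(nat,float),map(bool,string)).
No equations remain and no clash or occurs-check failure arose, so a unifier exists.

YES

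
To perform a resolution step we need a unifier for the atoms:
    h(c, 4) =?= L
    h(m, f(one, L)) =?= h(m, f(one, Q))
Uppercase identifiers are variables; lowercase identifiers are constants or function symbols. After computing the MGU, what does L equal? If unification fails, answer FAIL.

Bind L := h(c, 4); substituting into the remaining equation gives: h(m, f(one, h(c, 4))) =?= h(m, f(one, Q)).
Decompose h/2: m =?= m,  f(one, h(c, 4)) =?= f(one, Q).
Delete trivial equation m =?= m.
Decompose f/2: one =?= one,  h(c, 4) =?= Q.
Delete trivial equation one =?= one.
Bind Q := h(c, 4).
MGU = { L -> h(c, 4), Q -> h(c, 4) }, so L -> h(c, 4).

h(c, 4)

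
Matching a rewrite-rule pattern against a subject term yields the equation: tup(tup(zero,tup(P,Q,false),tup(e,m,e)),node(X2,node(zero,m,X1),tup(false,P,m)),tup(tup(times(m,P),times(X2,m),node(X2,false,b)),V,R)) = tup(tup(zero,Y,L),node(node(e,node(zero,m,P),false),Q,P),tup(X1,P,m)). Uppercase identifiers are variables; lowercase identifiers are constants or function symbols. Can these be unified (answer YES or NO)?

Decompose tup/3: tup(zero,tup(P,Q,false),tup(e,m,e)) = tup(zero,Y,L),  node(X2,node(zero,m,X1),tup(false,P,m)) = node(node(e,node(zero,m,P),false),Q,P),  tup(tup(times(m,P),times(X2,m),node(X2,false,b)),V,R) = tup(X1,P,m).
Decompose tup/3: zero = zero,  tup(P,Q,false) = Y,  tup(e,m,e) = L.
Delete trivial equation zero = zero.
Bind Y := tup(P,Q,false); no other remaining equation mentions Y.
Bind L := tup(e,m,e); no other remaining equation mentions L.
Decompose node/3: X2 = node(e,node(zero,m,P),false),  node(zero,m,X1) = Q,  tup(false,P,m) = P.
Bind X2 := node(e,node(zero,m,P),false); substituting into the one remaining equation that mentions X2 gives: tup(tup(times(m,P),times(node(e,node(zero,m,P),false),m),node(node(e,node(zero,m,P),false),false,b)),V,R) = tup(X1,P,m).
Bind Q := node(zero,m,X1); no other remaining equation mentions Q. Substituting into the earlier binding gives Y := tup(P,node(zero,m,X1),false).
Occurs check fails: P occurs in tup(false,P,m); the equation P = tup(false,P,m) has no finite solution.

NO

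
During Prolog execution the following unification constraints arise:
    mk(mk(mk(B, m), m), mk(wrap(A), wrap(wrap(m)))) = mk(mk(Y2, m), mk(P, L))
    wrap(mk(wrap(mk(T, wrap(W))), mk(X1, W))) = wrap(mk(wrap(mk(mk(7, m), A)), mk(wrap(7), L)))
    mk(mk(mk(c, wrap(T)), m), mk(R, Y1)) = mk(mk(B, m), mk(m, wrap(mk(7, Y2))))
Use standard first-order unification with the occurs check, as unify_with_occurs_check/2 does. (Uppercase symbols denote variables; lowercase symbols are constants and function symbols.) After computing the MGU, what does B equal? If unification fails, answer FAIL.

Decompose mk/2: mk(mk(B, m), m) = mk(Y2, m),  mk(wrap(A), wrap(wrap(m))) = mk(P, L).
Decompose mk/2: mk(B, m) = Y2,  m = m.
Bind Y2 := mk(B, m); substituting into the one remaining equation that mentions Y2 gives: mk(mk(mk(c, wrap(T)), m), mk(R, Y1)) = mk(mk(B, m), mk(m, wrap(mk(7, mk(B, m))))).
Delete trivial equation m = m.
Decompose mk/2: wrap(A) = P,  wrap(wrap(m)) = L.
Bind P := wrap(A); no other remaining equation mentions P.
Bind L := wrap(wrap(m)); substituting into the one remaining equation that mentions L gives: wrap(mk(wrap(mk(T, wrap(W))), mk(X1, W))) = wrap(mk(wrap(mk(mk(7, m), A)), mk(wrap(7), wrap(wrap(m))))).
Decompose wrap/1: mk(wrap(mk(T, wrap(W))), mk(X1, W)) = mk(wrap(mk(mk(7, m), A)), mk(wrap(7), wrap(wrap(m)))).
Decompose mk/2: wrap(mk(T, wrap(W))) = wrap(mk(mk(7, m), A)),  mk(X1, W) = mk(wrap(7), wrap(wrap(m))).
Decompose wrap/1: mk(T, wrap(W)) = mk(mk(7, m), A).
Decompose mk/2: T = mk(7, m),  wrap(W) = A.
Bind T := mk(7, m); substituting into the one remaining equation that mentions T gives: mk(mk(mk(c, wrap(mk(7, m))), m), mk(R, Y1)) = mk(mk(B, m), mk(m, wrap(mk(7, mk(B, m))))).
Bind A := wrap(W); no other remaining equation mentions A. Substituting into the earlier binding gives P := wrap(wrap(W)).
Decompose mk/2: X1 = wrap(7),  W = wrap(wrap(m)).
Bind X1 := wrap(7); no other remaining equation mentions X1.
Bind W := wrap(wrap(m)); no other remaining equation mentions W. Substituting into the earlier bindings gives P := wrap(wrap(wrap(wrap(m)))), A := wrap(wrap(wrap(m))).
Decompose mk/2: mk(mk(c, wrap(mk(7, m))), m) = mk(B, m),  mk(R, Y1) = mk(m, wrap(mk(7, mk(B, m)))).
Decompose mk/2: mk(c, wrap(mk(7, m))) = B,  m = m.
Bind B := mk(c, wrap(mk(7, m))); substituting into the one remaining equation that mentions B gives: mk(R, Y1) = mk(m, wrap(mk(7, mk(mk(c, wrap(mk(7, m))), m)))). Substituting into the earlier binding gives Y2 := mk(mk(c, wrap(mk(7, m))), m).
Delete trivial equation m = m.
Decompose mk/2: R = m,  Y1 = wrap(mk(7, mk(mk(c, wrap(mk(7, m))), m))).
Bind R := m; no other remaining equation mentions R.
Bind Y1 := wrap(mk(7, mk(mk(c, wrap(mk(7, m))), m))).
MGU = { Y2 ↦ mk(mk(c, wrap(mk(7, m))), m), P ↦ wrap(wrap(wrap(wrap(m)))), L ↦ wrap(wrap(m)), T ↦ mk(7, m), A ↦ wrap(wrap(wrap(m))), X1 ↦ wrap(7), W ↦ wrap(wrap(m)), B ↦ mk(c, wrap(mk(7, m))), R ↦ m, Y1 ↦ wrap(mk(7, mk(mk(c, wrap(mk(7, m))), m))) }, so B ↦ mk(c, wrap(mk(7, m))).

mk(c, wrap(mk(7, m)))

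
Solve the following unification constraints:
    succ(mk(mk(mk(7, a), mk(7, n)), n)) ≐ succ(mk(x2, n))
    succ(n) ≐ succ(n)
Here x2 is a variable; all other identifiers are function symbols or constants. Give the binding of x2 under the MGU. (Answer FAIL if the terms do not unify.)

Decompose succ/1: mk(mk(mk(7, a), mk(7, n)), n) ≐ mk(x2, n).
Decompose mk/2: mk(mk(7, a), mk(7, n)) ≐ x2,  n ≐ n.
Bind x2 := mk(mk(7, a), mk(7, n)); no other remaining equation mentions x2.
Delete trivial equation n ≐ n.
Delete trivial equation succ(n) ≐ succ(n).
MGU = { x2 -> mk(mk(7, a), mk(7, n)) }, so x2 -> mk(mk(7, a), mk(7, n)).

mk(mk(7, a), mk(7, n))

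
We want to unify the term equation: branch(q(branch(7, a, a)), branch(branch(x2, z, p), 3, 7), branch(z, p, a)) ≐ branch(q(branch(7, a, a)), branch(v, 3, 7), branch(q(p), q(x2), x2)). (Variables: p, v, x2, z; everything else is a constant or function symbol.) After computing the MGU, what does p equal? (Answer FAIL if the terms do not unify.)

q(a)

Decompose branch/3: q(branch(7, a, a)) ≐ q(branch(7, a, a)),  branch(branch(x2, z, p), 3, 7) ≐ branch(v, 3, 7),  branch(z, p, a) ≐ branch(q(p), q(x2), x2).
Delete trivial equation q(branch(7, a, a)) ≐ q(branch(7, a, a)).
Decompose branch/3: branch(x2, z, p) ≐ v,  3 ≐ 3,  7 ≐ 7.
Bind v := branch(x2, z, p); no other remaining equation mentions v.
Delete trivial equation 3 ≐ 3.
Delete trivial equation 7 ≐ 7.
Decompose branch/3: z ≐ q(p),  p ≐ q(x2),  a ≐ x2.
Bind z := q(p); no other remaining equation mentions z. Substituting into the earlier binding gives v := branch(x2, q(p), p).
Bind p := q(x2); no other remaining equation mentions p. Substituting into the earlier bindings gives v := branch(x2, q(q(x2)), q(x2)), z := q(q(x2)).
Bind x2 := a. Substituting into the earlier bindings gives v := branch(a, q(q(a)), q(a)), z := q(q(a)), p := q(a).
MGU = { v ↦ branch(a, q(q(a)), q(a)), z ↦ q(q(a)), p ↦ q(a), x2 ↦ a }, so p ↦ q(a).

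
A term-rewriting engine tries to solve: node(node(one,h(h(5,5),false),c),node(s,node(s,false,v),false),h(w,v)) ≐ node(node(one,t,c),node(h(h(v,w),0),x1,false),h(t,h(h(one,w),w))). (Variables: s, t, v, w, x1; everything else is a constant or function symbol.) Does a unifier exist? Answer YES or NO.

Decompose node/3: node(one,h(h(5,5),false),c) ≐ node(one,t,c),  node(s,node(s,false,v),false) ≐ node(h(h(v,w),0),x1,false),  h(w,v) ≐ h(t,h(h(one,w),w)).
Decompose node/3: one ≐ one,  h(h(5,5),false) ≐ t,  c ≐ c.
Delete trivial equation one ≐ one.
Bind t := h(h(5,5),false); substituting into the one remaining equation that mentions t gives: h(w,v) ≐ h(h(h(5,5),false),h(h(one,w),w)).
Delete trivial equation c ≐ c.
Decompose node/3: s ≐ h(h(v,w),0),  node(s,false,v) ≐ x1,  false ≐ false.
Bind s := h(h(v,w),0); substituting into the one remaining equation that mentions s gives: node(h(h(v,w),0),false,v) ≐ x1.
Bind x1 := node(h(h(v,w),0),false,v); no other remaining equation mentions x1.
Delete trivial equation false ≐ false.
Decompose h/2: w ≐ h(h(5,5),false),  v ≐ h(h(one,w),w).
Bind w := h(h(5,5),false); substituting into the remaining equation gives: v ≐ h(h(one,h(h(5,5),false)),h(h(5,5),false)). Substituting into the earlier bindings gives s := h(h(v,h(h(5,5),false)),0), x1 := node(h(h(v,h(h(5,5),false)),0),false,v).
Bind v := h(h(one,h(h(5,5),false)),h(h(5,5),false)). Substituting into the earlier bindings gives s := h(h(h(h(one,h(h(5,5),false)),h(h(5,5),false)),h(h(5,5),false)),0), x1 := node(h(h(h(h(one,h(h(5,5),false)),h(h(5,5),false)),h(h(5,5),false)),0),false,h(h(one,h(h(5,5),false)),h(h(5,5),false))).
No equations remain and no clash or occurs-check failure arose, so a unifier exists.

YES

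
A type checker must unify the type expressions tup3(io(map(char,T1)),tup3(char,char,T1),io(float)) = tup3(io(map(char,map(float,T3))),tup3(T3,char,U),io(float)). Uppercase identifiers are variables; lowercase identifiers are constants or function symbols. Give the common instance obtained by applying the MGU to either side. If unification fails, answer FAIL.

tup3(io(map(char,map(float,char))),tup3(char,char,map(float,char)),io(float))

Decompose tup3/3: io(map(char,T1)) = io(map(char,map(float,T3))),  tup3(char,char,T1) = tup3(T3,char,U),  io(float) = io(float).
Decompose io/1: map(char,T1) = map(char,map(float,T3)).
Decompose map/2: char = char,  T1 = map(float,T3).
Delete trivial equation char = char.
Bind T1 := map(float,T3); substituting into the one remaining equation that mentions T1 gives: tup3(char,char,map(float,T3)) = tup3(T3,char,U).
Decompose tup3/3: char = T3,  char = char,  map(float,T3) = U.
Bind T3 := char; substituting into the one remaining equation that mentions T3 gives: map(float,char) = U. Substituting into the earlier binding gives T1 := map(float,char).
Delete trivial equation char = char.
Bind U := map(float,char); no other remaining equation mentions U.
Delete trivial equation io(float) = io(float).
Applying the MGU to either side gives tup3(io(map(char,map(float,char))),tup3(char,char,map(float,char)),io(float)).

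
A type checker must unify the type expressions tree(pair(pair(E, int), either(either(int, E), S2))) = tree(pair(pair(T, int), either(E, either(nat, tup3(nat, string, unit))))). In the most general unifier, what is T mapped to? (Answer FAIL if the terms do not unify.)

Decompose tree/1: pair(pair(E, int), either(either(int, E), S2)) = pair(pair(T, int), either(E, either(nat, tup3(nat, string, unit)))).
Decompose pair/2: pair(E, int) = pair(T, int),  either(either(int, E), S2) = either(E, either(nat, tup3(nat, string, unit))).
Decompose pair/2: E = T,  int = int.
Bind E := T; substituting into the one remaining equation that mentions E gives: either(either(int, T), S2) = either(T, either(nat, tup3(nat, string, unit))).
Delete trivial equation int = int.
Decompose either/2: either(int, T) = T,  S2 = either(nat, tup3(nat, string, unit)).
Occurs check fails: T occurs in either(int, T); the equation T = either(int, T) has no finite solution.

FAIL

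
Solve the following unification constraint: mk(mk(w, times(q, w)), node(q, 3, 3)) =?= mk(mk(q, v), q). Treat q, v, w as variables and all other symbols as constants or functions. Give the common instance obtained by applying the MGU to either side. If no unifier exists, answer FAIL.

FAIL

Decompose mk/2: mk(w, times(q, w)) =?= mk(q, v),  node(q, 3, 3) =?= q.
Decompose mk/2: w =?= q,  times(q, w) =?= v.
Bind w := q; substituting into the one remaining equation that mentions w gives: times(q, q) =?= v.
Bind v := times(q, q); no other remaining equation mentions v.
Occurs check fails: q occurs in node(q, 3, 3); the equation q =?= node(q, 3, 3) has no finite solution.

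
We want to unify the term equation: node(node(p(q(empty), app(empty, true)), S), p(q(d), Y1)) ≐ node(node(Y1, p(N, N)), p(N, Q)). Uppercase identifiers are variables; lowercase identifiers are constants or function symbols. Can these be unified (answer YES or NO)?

Decompose node/2: node(p(q(empty), app(empty, true)), S) ≐ node(Y1, p(N, N)),  p(q(d), Y1) ≐ p(N, Q).
Decompose node/2: p(q(empty), app(empty, true)) ≐ Y1,  S ≐ p(N, N).
Bind Y1 := p(q(empty), app(empty, true)); substituting into the one remaining equation that mentions Y1 gives: p(q(d), p(q(empty), app(empty, true))) ≐ p(N, Q).
Bind S := p(N, N); no other remaining equation mentions S.
Decompose p/2: q(d) ≐ N,  p(q(empty), app(empty, true)) ≐ Q.
Bind N := q(d); no other remaining equation mentions N. Substituting into the earlier binding gives S := p(q(d), q(d)).
Bind Q := p(q(empty), app(empty, true)).
No equations remain and no clash or occurs-check failure arose, so a unifier exists.

YES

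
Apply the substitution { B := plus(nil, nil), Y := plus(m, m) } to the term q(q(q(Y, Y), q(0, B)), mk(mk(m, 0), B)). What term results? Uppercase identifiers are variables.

q(q(q(plus(m, m), plus(m, m)), q(0, plus(nil, nil))), mk(mk(m, 0), plus(nil, nil)))

Replace each occurrence of B with plus(nil, nil).
Replace each occurrence of Y with plus(m, m).
Result: q(q(q(plus(m, m), plus(m, m)), q(0, plus(nil, nil))), mk(mk(m, 0), plus(nil, nil))).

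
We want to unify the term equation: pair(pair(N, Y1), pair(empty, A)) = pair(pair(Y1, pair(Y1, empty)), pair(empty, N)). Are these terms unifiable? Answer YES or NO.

NO

Decompose pair/2: pair(N, Y1) = pair(Y1, pair(Y1, empty)),  pair(empty, A) = pair(empty, N).
Decompose pair/2: N = Y1,  Y1 = pair(Y1, empty).
Bind N := Y1; substituting into the one remaining equation that mentions N gives: pair(empty, A) = pair(empty, Y1).
Occurs check fails: Y1 occurs in pair(Y1, empty); the equation Y1 = pair(Y1, empty) has no finite solution.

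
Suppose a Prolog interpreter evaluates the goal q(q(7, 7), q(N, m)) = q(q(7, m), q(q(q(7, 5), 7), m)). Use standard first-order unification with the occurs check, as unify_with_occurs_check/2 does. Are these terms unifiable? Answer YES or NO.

Decompose q/2: q(7, 7) = q(7, m),  q(N, m) = q(q(q(7, 5), 7), m).
Decompose q/2: 7 = 7,  7 = m.
Delete trivial equation 7 = 7.
Clash: constants 7 and m differ; no unifier exists.

NO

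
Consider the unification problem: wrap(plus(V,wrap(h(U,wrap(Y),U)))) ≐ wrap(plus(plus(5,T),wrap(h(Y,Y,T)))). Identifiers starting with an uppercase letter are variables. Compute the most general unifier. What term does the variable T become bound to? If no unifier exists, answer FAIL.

Decompose wrap/1: plus(V,wrap(h(U,wrap(Y),U))) ≐ plus(plus(5,T),wrap(h(Y,Y,T))).
Decompose plus/2: V ≐ plus(5,T),  wrap(h(U,wrap(Y),U)) ≐ wrap(h(Y,Y,T)).
Bind V := plus(5,T); no other remaining equation mentions V.
Decompose wrap/1: h(U,wrap(Y),U) ≐ h(Y,Y,T).
Decompose h/3: U ≐ Y,  wrap(Y) ≐ Y,  U ≐ T.
Bind U := Y; substituting into the one remaining equation that mentions U gives: Y ≐ T.
Occurs check fails: Y occurs in wrap(Y); the equation Y ≐ wrap(Y) has no finite solution.

FAIL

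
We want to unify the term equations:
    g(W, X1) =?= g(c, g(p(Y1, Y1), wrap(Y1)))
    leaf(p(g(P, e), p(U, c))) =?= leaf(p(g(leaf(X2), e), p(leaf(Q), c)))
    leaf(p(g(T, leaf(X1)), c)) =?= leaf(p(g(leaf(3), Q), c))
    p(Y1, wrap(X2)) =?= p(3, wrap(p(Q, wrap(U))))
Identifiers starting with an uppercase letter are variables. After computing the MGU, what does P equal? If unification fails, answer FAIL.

Decompose g/2: W =?= c,  X1 =?= g(p(Y1, Y1), wrap(Y1)).
Bind W := c; no other remaining equation mentions W.
Bind X1 := g(p(Y1, Y1), wrap(Y1)); substituting into the one remaining equation that mentions X1 gives: leaf(p(g(T, leaf(g(p(Y1, Y1), wrap(Y1)))), c)) =?= leaf(p(g(leaf(3), Q), c)).
Decompose leaf/1: p(g(P, e), p(U, c)) =?= p(g(leaf(X2), e), p(leaf(Q), c)).
Decompose p/2: g(P, e) =?= g(leaf(X2), e),  p(U, c) =?= p(leaf(Q), c).
Decompose g/2: P =?= leaf(X2),  e =?= e.
Bind P := leaf(X2); no other remaining equation mentions P.
Delete trivial equation e =?= e.
Decompose p/2: U =?= leaf(Q),  c =?= c.
Bind U := leaf(Q); substituting into the one remaining equation that mentions U gives: p(Y1, wrap(X2)) =?= p(3, wrap(p(Q, wrap(leaf(Q))))).
Delete trivial equation c =?= c.
Decompose leaf/1: p(g(T, leaf(g(p(Y1, Y1), wrap(Y1)))), c) =?= p(g(leaf(3), Q), c).
Decompose p/2: g(T, leaf(g(p(Y1, Y1), wrap(Y1)))) =?= g(leaf(3), Q),  c =?= c.
Decompose g/2: T =?= leaf(3),  leaf(g(p(Y1, Y1), wrap(Y1))) =?= Q.
Bind T := leaf(3); no other remaining equation mentions T.
Bind Q := leaf(g(p(Y1, Y1), wrap(Y1))); substituting into the one remaining equation that mentions Q gives: p(Y1, wrap(X2)) =?= p(3, wrap(p(leaf(g(p(Y1, Y1), wrap(Y1))), wrap(leaf(leaf(g(p(Y1, Y1), wrap(Y1)))))))). Substituting into the earlier binding gives U := leaf(leaf(g(p(Y1, Y1), wrap(Y1)))).
Delete trivial equation c =?= c.
Decompose p/2: Y1 =?= 3,  wrap(X2) =?= wrap(p(leaf(g(p(Y1, Y1), wrap(Y1))), wrap(leaf(leaf(g(p(Y1, Y1), wrap(Y1))))))).
Bind Y1 := 3; substituting into the remaining equation gives: wrap(X2) =?= wrap(p(leaf(g(p(3, 3), wrap(3))), wrap(leaf(leaf(g(p(3, 3), wrap(3))))))). Substituting into the earlier bindings gives X1 := g(p(3, 3), wrap(3)), U := leaf(leaf(g(p(3, 3), wrap(3)))), Q := leaf(g(p(3, 3), wrap(3))).
Decompose wrap/1: X2 =?= p(leaf(g(p(3, 3), wrap(3))), wrap(leaf(leaf(g(p(3, 3), wrap(3)))))).
Bind X2 := p(leaf(g(p(3, 3), wrap(3))), wrap(leaf(leaf(g(p(3, 3), wrap(3)))))). Substituting into the earlier binding gives P := leaf(p(leaf(g(p(3, 3), wrap(3))), wrap(leaf(leaf(g(p(3, 3), wrap(3))))))).
MGU = { W -> c, X1 -> g(p(3, 3), wrap(3)), P -> leaf(p(leaf(g(p(3, 3), wrap(3))), wrap(leaf(leaf(g(p(3, 3), wrap(3))))))), U -> leaf(leaf(g(p(3, 3), wrap(3)))), T -> leaf(3), Q -> leaf(g(p(3, 3), wrap(3))), Y1 -> 3, X2 -> p(leaf(g(p(3, 3), wrap(3))), wrap(leaf(leaf(g(p(3, 3), wrap(3)))))) }, so P -> leaf(p(leaf(g(p(3, 3), wrap(3))), wrap(leaf(leaf(g(p(3, 3), wrap(3))))))).

leaf(p(leaf(g(p(3, 3), wrap(3))), wrap(leaf(leaf(g(p(3, 3), wrap(3)))))))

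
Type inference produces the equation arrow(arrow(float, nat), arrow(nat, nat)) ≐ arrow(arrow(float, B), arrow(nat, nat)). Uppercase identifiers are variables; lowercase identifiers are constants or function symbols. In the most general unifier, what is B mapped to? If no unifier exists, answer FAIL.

Decompose arrow/2: arrow(float, nat) ≐ arrow(float, B),  arrow(nat, nat) ≐ arrow(nat, nat).
Decompose arrow/2: float ≐ float,  nat ≐ B.
Delete trivial equation float ≐ float.
Bind B := nat; no other remaining equation mentions B.
Delete trivial equation arrow(nat, nat) ≐ arrow(nat, nat).
MGU = { B ↦ nat }, so B ↦ nat.

nat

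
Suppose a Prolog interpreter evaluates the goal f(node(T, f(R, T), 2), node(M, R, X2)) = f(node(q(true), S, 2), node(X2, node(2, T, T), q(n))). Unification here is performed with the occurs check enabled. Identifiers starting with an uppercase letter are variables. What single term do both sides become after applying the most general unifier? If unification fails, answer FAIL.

Decompose f/2: node(T, f(R, T), 2) = node(q(true), S, 2),  node(M, R, X2) = node(X2, node(2, T, T), q(n)).
Decompose node/3: T = q(true),  f(R, T) = S,  2 = 2.
Bind T := q(true); substituting into the 2 remaining equations that mention T gives: f(R, q(true)) = S,  node(M, R, X2) = node(X2, node(2, q(true), q(true)), q(n)).
Bind S := f(R, q(true)); no other remaining equation mentions S.
Delete trivial equation 2 = 2.
Decompose node/3: M = X2,  R = node(2, q(true), q(true)),  X2 = q(n).
Bind M := X2; no other remaining equation mentions M.
Bind R := node(2, q(true), q(true)); no other remaining equation mentions R. Substituting into the earlier binding gives S := f(node(2, q(true), q(true)), q(true)).
Bind X2 := q(n). Substituting into the earlier binding gives M := q(n).
Applying the MGU to either side gives f(node(q(true), f(node(2, q(true), q(true)), q(true)), 2), node(q(n), node(2, q(true), q(true)), q(n))).

f(node(q(true), f(node(2, q(true), q(true)), q(true)), 2), node(q(n), node(2, q(true), q(true)), q(n)))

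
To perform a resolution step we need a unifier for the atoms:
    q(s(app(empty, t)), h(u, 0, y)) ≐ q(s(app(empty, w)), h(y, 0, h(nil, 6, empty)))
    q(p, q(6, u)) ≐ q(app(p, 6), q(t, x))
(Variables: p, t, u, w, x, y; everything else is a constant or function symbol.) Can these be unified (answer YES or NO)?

NO

Decompose q/2: s(app(empty, t)) ≐ s(app(empty, w)),  h(u, 0, y) ≐ h(y, 0, h(nil, 6, empty)).
Decompose s/1: app(empty, t) ≐ app(empty, w).
Decompose app/2: empty ≐ empty,  t ≐ w.
Delete trivial equation empty ≐ empty.
Bind t := w; substituting into the one remaining equation that mentions t gives: q(p, q(6, u)) ≐ q(app(p, 6), q(w, x)).
Decompose h/3: u ≐ y,  0 ≐ 0,  y ≐ h(nil, 6, empty).
Bind u := y; substituting into the one remaining equation that mentions u gives: q(p, q(6, y)) ≐ q(app(p, 6), q(w, x)).
Delete trivial equation 0 ≐ 0.
Bind y := h(nil, 6, empty); substituting into the remaining equation gives: q(p, q(6, h(nil, 6, empty))) ≐ q(app(p, 6), q(w, x)). Substituting into the earlier binding gives u := h(nil, 6, empty).
Decompose q/2: p ≐ app(p, 6),  q(6, h(nil, 6, empty)) ≐ q(w, x).
Occurs check fails: p occurs in app(p, 6); the equation p ≐ app(p, 6) has no finite solution.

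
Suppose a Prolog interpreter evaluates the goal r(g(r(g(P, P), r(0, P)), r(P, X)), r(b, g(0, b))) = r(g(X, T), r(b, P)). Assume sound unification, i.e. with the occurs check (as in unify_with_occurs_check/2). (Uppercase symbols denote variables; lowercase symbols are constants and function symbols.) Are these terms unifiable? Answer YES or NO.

Decompose r/2: g(r(g(P, P), r(0, P)), r(P, X)) = g(X, T),  r(b, g(0, b)) = r(b, P).
Decompose g/2: r(g(P, P), r(0, P)) = X,  r(P, X) = T.
Bind X := r(g(P, P), r(0, P)); substituting into the one remaining equation that mentions X gives: r(P, r(g(P, P), r(0, P))) = T.
Bind T := r(P, r(g(P, P), r(0, P))); no other remaining equation mentions T.
Decompose r/2: b = b,  g(0, b) = P.
Delete trivial equation b = b.
Bind P := g(0, b). Substituting into the earlier bindings gives X := r(g(g(0, b), g(0, b)), r(0, g(0, b))), T := r(g(0, b), r(g(g(0, b), g(0, b)), r(0, g(0, b)))).
No equations remain and no clash or occurs-check failure arose, so a unifier exists.

YES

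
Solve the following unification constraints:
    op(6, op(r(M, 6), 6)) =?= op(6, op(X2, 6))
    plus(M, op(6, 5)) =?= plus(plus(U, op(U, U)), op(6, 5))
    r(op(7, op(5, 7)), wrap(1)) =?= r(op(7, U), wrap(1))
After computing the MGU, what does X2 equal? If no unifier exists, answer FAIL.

r(plus(op(5, 7), op(op(5, 7), op(5, 7))), 6)

Decompose op/2: 6 =?= 6,  op(r(M, 6), 6) =?= op(X2, 6).
Delete trivial equation 6 =?= 6.
Decompose op/2: r(M, 6) =?= X2,  6 =?= 6.
Bind X2 := r(M, 6); no other remaining equation mentions X2.
Delete trivial equation 6 =?= 6.
Decompose plus/2: M =?= plus(U, op(U, U)),  op(6, 5) =?= op(6, 5).
Bind M := plus(U, op(U, U)); no other remaining equation mentions M. Substituting into the earlier binding gives X2 := r(plus(U, op(U, U)), 6).
Delete trivial equation op(6, 5) =?= op(6, 5).
Decompose r/2: op(7, op(5, 7)) =?= op(7, U),  wrap(1) =?= wrap(1).
Decompose op/2: 7 =?= 7,  op(5, 7) =?= U.
Delete trivial equation 7 =?= 7.
Bind U := op(5, 7); no other remaining equation mentions U. Substituting into the earlier bindings gives X2 := r(plus(op(5, 7), op(op(5, 7), op(5, 7))), 6), M := plus(op(5, 7), op(op(5, 7), op(5, 7))).
Delete trivial equation wrap(1) =?= wrap(1).
MGU = { X2 := r(plus(op(5, 7), op(op(5, 7), op(5, 7))), 6), M := plus(op(5, 7), op(op(5, 7), op(5, 7))), U := op(5, 7) }, so X2 := r(plus(op(5, 7), op(op(5, 7), op(5, 7))), 6).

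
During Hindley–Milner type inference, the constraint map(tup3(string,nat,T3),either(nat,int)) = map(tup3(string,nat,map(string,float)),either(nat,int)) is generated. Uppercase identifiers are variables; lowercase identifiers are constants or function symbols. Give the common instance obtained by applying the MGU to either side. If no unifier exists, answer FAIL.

Decompose map/2: tup3(string,nat,T3) = tup3(string,nat,map(string,float)),  either(nat,int) = either(nat,int).
Decompose tup3/3: string = string,  nat = nat,  T3 = map(string,float).
Delete trivial equation string = string.
Delete trivial equation nat = nat.
Bind T3 := map(string,float); no other remaining equation mentions T3.
Delete trivial equation either(nat,int) = either(nat,int).
Applying the MGU to either side gives map(tup3(string,nat,map(string,float)),either(nat,int)).

map(tup3(string,nat,map(string,float)),either(nat,int))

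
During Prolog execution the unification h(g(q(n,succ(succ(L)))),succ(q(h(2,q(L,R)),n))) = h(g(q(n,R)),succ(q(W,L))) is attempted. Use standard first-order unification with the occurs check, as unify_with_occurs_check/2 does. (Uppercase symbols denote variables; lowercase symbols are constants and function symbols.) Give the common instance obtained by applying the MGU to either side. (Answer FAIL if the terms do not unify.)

Decompose h/2: g(q(n,succ(succ(L)))) = g(q(n,R)),  succ(q(h(2,q(L,R)),n)) = succ(q(W,L)).
Decompose g/1: q(n,succ(succ(L))) = q(n,R).
Decompose q/2: n = n,  succ(succ(L)) = R.
Delete trivial equation n = n.
Bind R := succ(succ(L)); substituting into the remaining equation gives: succ(q(h(2,q(L,succ(succ(L)))),n)) = succ(q(W,L)).
Decompose succ/1: q(h(2,q(L,succ(succ(L)))),n) = q(W,L).
Decompose q/2: h(2,q(L,succ(succ(L)))) = W,  n = L.
Bind W := h(2,q(L,succ(succ(L)))); no other remaining equation mentions W.
Bind L := n. Substituting into the earlier bindings gives R := succ(succ(n)), W := h(2,q(n,succ(succ(n)))).
Applying the MGU to either side gives h(g(q(n,succ(succ(n)))),succ(q(h(2,q(n,succ(succ(n)))),n))).

h(g(q(n,succ(succ(n)))),succ(q(h(2,q(n,succ(succ(n)))),n)))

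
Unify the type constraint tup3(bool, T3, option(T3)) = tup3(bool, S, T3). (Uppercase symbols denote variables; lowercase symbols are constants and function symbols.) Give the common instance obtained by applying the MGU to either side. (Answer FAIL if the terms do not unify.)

Decompose tup3/3: bool = bool,  T3 = S,  option(T3) = T3.
Delete trivial equation bool = bool.
Bind T3 := S; substituting into the remaining equation gives: option(S) = S.
Occurs check fails: S occurs in option(S); the equation S = option(S) has no finite solution.

FAIL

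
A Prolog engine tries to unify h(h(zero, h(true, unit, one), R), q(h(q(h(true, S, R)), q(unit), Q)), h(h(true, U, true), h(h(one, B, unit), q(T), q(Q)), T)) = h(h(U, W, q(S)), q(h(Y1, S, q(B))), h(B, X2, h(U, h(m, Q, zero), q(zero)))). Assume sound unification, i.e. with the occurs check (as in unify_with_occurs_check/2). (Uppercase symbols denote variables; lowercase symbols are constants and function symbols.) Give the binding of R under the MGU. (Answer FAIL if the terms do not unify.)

q(q(unit))

Decompose h/3: h(zero, h(true, unit, one), R) = h(U, W, q(S)),  q(h(q(h(true, S, R)), q(unit), Q)) = q(h(Y1, S, q(B))),  h(h(true, U, true), h(h(one, B, unit), q(T), q(Q)), T) = h(B, X2, h(U, h(m, Q, zero), q(zero))).
Decompose h/3: zero = U,  h(true, unit, one) = W,  R = q(S).
Bind U := zero; substituting into the one remaining equation that mentions U gives: h(h(true, zero, true), h(h(one, B, unit), q(T), q(Q)), T) = h(B, X2, h(zero, h(m, Q, zero), q(zero))).
Bind W := h(true, unit, one); no other remaining equation mentions W.
Bind R := q(S); substituting into the one remaining equation that mentions R gives: q(h(q(h(true, S, q(S))), q(unit), Q)) = q(h(Y1, S, q(B))).
Decompose q/1: h(q(h(true, S, q(S))), q(unit), Q) = h(Y1, S, q(B)).
Decompose h/3: q(h(true, S, q(S))) = Y1,  q(unit) = S,  Q = q(B).
Bind Y1 := q(h(true, S, q(S))); no other remaining equation mentions Y1.
Bind S := q(unit); no other remaining equation mentions S. Substituting into the earlier bindings gives R := q(q(unit)), Y1 := q(h(true, q(unit), q(q(unit)))).
Bind Q := q(B); substituting into the remaining equation gives: h(h(true, zero, true), h(h(one, B, unit), q(T), q(q(B))), T) = h(B, X2, h(zero, h(m, q(B), zero), q(zero))).
Decompose h/3: h(true, zero, true) = B,  h(h(one, B, unit), q(T), q(q(B))) = X2,  T = h(zero, h(m, q(B), zero), q(zero)).
Bind B := h(true, zero, true); substituting into the remaining equations gives: h(h(one, h(true, zero, true), unit), q(T), q(q(h(true, zero, true)))) = X2,  T = h(zero, h(m, q(h(true, zero, true)), zero), q(zero)). Substituting into the earlier binding gives Q := q(h(true, zero, true)).
Bind X2 := h(h(one, h(true, zero, true), unit), q(T), q(q(h(true, zero, true)))); no other remaining equation mentions X2.
Bind T := h(zero, h(m, q(h(true, zero, true)), zero), q(zero)). Substituting into the earlier binding gives X2 := h(h(one, h(true, zero, true), unit), q(h(zero, h(m, q(h(true, zero, true)), zero), q(zero))), q(q(h(true, zero, true)))).
MGU = { U -> zero, W -> h(true, unit, one), R -> q(q(unit)), Y1 -> q(h(true, q(unit), q(q(unit)))), S -> q(unit), Q -> q(h(true, zero, true)), B -> h(true, zero, true), X2 -> h(h(one, h(true, zero, true), unit), q(h(zero, h(m, q(h(true, zero, true)), zero), q(zero))), q(q(h(true, zero, true)))), T -> h(zero, h(m, q(h(true, zero, true)), zero), q(zero)) }, so R -> q(q(unit)).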